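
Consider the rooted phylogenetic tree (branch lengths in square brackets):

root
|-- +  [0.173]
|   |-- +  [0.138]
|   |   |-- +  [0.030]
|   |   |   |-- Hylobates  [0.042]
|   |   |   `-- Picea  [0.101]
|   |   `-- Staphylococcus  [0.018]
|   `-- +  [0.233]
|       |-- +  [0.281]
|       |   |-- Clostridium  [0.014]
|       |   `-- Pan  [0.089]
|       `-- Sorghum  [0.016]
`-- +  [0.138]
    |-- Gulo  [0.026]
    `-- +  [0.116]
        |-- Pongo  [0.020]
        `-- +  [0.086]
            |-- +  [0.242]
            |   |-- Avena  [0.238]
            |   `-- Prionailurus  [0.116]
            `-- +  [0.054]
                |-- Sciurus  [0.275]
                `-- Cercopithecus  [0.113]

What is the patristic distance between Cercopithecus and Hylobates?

0.890

The path runs Cercopithecus → … → MRCA → … → Hylobates; the MRCA is the root of the tree.
Branch lengths along that path: 0.113 + 0.054 + 0.086 + 0.116 + 0.138 + 0.173 + 0.138 + 0.030 + 0.042 = 0.890.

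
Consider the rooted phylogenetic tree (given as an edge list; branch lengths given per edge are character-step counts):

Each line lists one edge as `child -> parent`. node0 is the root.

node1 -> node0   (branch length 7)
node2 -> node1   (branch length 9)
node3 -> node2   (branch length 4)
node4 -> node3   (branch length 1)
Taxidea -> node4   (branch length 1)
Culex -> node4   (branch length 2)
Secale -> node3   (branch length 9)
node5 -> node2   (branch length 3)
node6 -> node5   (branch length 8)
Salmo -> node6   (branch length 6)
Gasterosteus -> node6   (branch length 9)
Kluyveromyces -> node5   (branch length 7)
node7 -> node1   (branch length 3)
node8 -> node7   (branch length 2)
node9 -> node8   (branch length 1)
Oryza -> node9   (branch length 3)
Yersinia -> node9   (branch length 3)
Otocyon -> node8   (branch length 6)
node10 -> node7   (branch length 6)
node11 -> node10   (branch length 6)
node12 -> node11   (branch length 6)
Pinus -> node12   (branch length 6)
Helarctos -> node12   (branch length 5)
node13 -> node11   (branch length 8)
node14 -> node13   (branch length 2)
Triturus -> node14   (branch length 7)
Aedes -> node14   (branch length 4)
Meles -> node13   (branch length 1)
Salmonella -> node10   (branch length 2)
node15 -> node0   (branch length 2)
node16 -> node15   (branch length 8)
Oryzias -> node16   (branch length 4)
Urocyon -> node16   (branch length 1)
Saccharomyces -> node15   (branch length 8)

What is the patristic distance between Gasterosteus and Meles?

53

The path runs Gasterosteus → … → MRCA → … → Meles; the MRCA is the node subtending ((((Taxidea,Culex),Secale),((Salmo,Gasterosteus),Kluyveromyces)),(((Oryza,Yersinia),Otocyon),(((Pinus,Helarctos),((Triturus,Aedes),Meles)),Salmonella))).
Branch lengths along that path: 9 + 8 + 3 + 9 + 3 + 6 + 6 + 8 + 1 = 53.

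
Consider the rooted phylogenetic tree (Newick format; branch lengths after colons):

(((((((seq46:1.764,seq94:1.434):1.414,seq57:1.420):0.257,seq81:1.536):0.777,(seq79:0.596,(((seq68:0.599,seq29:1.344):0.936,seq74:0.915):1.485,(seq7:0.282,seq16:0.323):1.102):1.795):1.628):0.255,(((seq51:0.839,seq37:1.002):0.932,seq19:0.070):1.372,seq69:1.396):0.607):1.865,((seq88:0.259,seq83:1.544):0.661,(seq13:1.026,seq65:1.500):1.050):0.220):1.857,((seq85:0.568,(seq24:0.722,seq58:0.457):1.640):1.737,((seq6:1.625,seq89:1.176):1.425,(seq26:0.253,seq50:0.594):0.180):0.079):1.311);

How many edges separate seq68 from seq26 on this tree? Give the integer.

12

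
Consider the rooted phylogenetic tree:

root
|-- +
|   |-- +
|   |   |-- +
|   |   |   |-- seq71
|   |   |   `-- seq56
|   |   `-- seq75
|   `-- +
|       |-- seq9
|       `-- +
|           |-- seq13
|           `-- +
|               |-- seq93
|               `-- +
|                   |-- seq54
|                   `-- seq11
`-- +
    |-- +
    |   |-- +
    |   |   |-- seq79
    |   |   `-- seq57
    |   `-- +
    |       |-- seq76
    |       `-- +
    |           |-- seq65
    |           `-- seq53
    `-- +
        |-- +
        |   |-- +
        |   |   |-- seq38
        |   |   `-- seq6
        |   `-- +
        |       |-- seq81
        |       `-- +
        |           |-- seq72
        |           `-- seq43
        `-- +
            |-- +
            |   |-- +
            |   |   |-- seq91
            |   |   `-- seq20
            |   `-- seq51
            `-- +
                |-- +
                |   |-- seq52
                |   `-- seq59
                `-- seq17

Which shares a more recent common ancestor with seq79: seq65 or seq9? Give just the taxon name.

The MRCA of seq79 and seq65 subtends ((seq79,seq57),(seq76,(seq65,seq53))) (5 taxa).
The MRCA of seq79 and seq9 is the root, subtending the entire tree (24 taxa).
The first is nested inside the second, so seq79 shares a more recent common ancestor with seq65.

seq65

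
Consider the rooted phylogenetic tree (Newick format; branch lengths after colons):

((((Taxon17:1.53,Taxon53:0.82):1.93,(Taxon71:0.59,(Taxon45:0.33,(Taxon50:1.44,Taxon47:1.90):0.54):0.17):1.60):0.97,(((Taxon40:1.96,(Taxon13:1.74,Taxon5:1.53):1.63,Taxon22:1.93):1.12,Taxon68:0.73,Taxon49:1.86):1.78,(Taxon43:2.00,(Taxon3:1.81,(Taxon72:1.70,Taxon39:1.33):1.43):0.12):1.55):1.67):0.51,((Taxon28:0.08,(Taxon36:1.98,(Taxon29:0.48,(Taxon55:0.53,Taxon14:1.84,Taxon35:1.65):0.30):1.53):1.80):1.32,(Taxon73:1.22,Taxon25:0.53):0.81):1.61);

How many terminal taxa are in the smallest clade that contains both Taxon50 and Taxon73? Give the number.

24

The MRCA of Taxon50 and Taxon73 is the root, so the clade is the entire tree.
That clade contains 24 terminal taxa: Taxon13, Taxon14, Taxon17, Taxon22, Taxon25, Taxon28, Taxon29, Taxon3, Taxon35, Taxon36, Taxon39, Taxon40, Taxon43, Taxon45, Taxon47, Taxon49, Taxon5, Taxon50, Taxon53, Taxon55, Taxon68, Taxon71, Taxon72, Taxon73.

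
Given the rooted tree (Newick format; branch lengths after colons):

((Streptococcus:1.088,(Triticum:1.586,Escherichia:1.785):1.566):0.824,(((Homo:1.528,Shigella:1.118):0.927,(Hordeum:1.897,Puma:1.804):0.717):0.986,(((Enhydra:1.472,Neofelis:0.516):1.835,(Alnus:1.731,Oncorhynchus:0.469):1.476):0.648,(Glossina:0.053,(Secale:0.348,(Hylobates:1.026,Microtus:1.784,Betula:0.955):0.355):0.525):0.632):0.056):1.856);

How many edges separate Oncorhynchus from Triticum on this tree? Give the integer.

8

The MRCA of Oncorhynchus and Triticum is the root of the tree.
From Oncorhynchus up to that node: 5 branches. From Triticum up to the same node: 3 branches. Total: 5 + 3 = 8.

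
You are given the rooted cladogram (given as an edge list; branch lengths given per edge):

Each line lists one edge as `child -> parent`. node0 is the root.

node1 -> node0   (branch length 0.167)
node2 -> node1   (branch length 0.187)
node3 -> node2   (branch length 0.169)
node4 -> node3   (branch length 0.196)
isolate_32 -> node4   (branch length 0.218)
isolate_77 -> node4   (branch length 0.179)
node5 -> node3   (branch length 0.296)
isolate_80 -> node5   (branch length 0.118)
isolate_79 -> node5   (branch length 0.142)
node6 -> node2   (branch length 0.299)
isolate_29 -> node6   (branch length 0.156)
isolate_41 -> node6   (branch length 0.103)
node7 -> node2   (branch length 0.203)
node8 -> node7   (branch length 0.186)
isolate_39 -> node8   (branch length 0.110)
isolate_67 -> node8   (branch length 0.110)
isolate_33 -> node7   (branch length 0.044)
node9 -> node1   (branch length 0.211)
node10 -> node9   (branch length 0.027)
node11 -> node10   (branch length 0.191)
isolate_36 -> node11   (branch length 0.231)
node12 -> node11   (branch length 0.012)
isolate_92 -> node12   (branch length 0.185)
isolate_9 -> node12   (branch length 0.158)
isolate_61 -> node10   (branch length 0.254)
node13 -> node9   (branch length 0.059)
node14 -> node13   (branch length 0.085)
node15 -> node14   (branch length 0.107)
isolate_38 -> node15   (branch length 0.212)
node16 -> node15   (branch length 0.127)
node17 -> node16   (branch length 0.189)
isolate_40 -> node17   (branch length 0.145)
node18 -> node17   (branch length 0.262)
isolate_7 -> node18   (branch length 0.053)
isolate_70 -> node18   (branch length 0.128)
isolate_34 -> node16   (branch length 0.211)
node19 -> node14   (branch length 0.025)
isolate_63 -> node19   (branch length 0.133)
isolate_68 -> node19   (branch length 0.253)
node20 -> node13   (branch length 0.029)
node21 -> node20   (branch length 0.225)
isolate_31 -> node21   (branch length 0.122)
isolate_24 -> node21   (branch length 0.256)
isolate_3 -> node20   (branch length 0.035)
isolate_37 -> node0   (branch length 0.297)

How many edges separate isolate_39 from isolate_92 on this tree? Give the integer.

The MRCA of isolate_39 and isolate_92 is the node subtending ((((isolate_32,isolate_77),(isolate_80,isolate_79)),(isolate_29,isolate_41),((isolate_39,isolate_67),isolate_33)),(((isolate_36,(isolate_92,isolate_9)),isolate_61),(((isolate_38,((isolate_40,(isolate_7,isolate_70)),isolate_34)),(isolate_63,isolate_68)),((isolate_31,isolate_24),isolate_3)))).
From isolate_39 up to that node: 4 branches. From isolate_92 up to the same node: 5 branches. Total: 4 + 5 = 9.

9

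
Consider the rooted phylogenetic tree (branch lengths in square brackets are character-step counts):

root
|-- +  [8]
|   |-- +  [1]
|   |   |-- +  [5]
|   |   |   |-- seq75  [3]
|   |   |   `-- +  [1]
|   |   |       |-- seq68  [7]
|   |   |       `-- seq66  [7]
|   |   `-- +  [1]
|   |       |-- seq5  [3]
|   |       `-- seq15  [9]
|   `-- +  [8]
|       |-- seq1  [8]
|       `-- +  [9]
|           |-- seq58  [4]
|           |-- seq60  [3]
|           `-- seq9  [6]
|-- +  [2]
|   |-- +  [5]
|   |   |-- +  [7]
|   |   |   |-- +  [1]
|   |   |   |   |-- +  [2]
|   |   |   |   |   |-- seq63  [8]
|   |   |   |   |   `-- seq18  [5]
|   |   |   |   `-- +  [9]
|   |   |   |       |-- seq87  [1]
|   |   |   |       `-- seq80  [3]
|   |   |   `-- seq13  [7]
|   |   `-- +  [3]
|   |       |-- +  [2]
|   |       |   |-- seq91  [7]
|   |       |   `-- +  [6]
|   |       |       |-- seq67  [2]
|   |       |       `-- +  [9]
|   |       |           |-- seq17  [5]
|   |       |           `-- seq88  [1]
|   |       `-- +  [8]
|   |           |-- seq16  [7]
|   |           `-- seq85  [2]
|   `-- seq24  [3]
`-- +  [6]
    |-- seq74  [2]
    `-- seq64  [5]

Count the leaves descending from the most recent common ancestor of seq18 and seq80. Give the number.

4

The MRCA of seq18 and seq80 is the node subtending ((seq63,seq18),(seq87,seq80)).
That clade contains 4 terminal taxa: seq18, seq63, seq80, seq87.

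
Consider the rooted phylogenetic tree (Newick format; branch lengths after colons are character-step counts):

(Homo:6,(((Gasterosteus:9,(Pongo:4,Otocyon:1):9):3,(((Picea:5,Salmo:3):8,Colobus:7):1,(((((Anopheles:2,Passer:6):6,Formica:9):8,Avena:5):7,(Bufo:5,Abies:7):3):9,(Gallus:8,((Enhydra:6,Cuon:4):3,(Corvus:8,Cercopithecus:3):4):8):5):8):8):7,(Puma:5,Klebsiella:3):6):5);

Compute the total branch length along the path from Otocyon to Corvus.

54

The path runs Otocyon → … → MRCA → … → Corvus; the MRCA is the node subtending ((Gasterosteus,(Pongo,Otocyon)),(((Picea,Salmo),Colobus),(((((Anopheles,Passer),Formica),Avena),(Bufo,Abies)),(Gallus,((Enhydra,Cuon),(Corvus,Cercopithecus)))))).
Branch lengths along that path: 1 + 9 + 3 + 8 + 8 + 5 + 8 + 4 + 8 = 54.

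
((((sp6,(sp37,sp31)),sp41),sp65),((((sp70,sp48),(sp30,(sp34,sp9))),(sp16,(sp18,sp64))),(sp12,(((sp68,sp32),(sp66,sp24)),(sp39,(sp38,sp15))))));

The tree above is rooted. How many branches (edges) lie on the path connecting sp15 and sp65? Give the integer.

The MRCA of sp15 and sp65 is the root of the tree.
From sp15 up to that node: 6 branches. From sp65 up to the same node: 2 branches. Total: 6 + 2 = 8.

8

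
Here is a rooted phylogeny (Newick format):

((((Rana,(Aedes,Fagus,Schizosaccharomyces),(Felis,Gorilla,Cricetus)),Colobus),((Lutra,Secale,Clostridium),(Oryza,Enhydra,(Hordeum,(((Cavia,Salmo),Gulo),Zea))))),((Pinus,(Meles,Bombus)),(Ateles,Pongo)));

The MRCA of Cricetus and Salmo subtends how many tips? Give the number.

The MRCA of Cricetus and Salmo is the node subtending (((Rana,(Aedes,Fagus,Schizosaccharomyces),(Felis,Gorilla,Cricetus)),Colobus),((Lutra,Secale,Clostridium),(Oryza,Enhydra,(Hordeum,(((Cavia,Salmo),Gulo),Zea))))).
That clade contains 18 terminal taxa: Aedes, Cavia, Clostridium, Colobus, Cricetus, Enhydra, Fagus, Felis, Gorilla, Gulo, Hordeum, Lutra, Oryza, Rana, Salmo, Schizosaccharomyces, Secale, Zea.

18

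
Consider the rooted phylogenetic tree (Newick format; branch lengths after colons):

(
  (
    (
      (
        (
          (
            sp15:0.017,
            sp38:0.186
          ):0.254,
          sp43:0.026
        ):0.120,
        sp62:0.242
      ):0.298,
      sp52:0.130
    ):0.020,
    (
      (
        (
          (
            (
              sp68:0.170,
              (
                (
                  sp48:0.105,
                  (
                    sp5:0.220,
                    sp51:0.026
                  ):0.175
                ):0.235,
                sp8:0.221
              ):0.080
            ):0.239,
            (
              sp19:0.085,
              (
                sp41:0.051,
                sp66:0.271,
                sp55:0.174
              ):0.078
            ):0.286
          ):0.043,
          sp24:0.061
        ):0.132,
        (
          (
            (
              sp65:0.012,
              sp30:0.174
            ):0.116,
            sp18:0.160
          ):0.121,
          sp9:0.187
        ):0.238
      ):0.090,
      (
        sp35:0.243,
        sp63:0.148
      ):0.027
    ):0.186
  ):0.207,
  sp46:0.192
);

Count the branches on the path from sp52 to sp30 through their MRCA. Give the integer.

8

The MRCA of sp52 and sp30 is the node subtending (((((sp15,sp38),sp43),sp62),sp52),(((((sp68,((sp48,(sp5,sp51)),sp8)),(sp19,(sp41,sp66,sp55))),sp24),(((sp65,sp30),sp18),sp9)),(sp35,sp63))).
From sp52 up to that node: 2 branches. From sp30 up to the same node: 6 branches. Total: 2 + 6 = 8.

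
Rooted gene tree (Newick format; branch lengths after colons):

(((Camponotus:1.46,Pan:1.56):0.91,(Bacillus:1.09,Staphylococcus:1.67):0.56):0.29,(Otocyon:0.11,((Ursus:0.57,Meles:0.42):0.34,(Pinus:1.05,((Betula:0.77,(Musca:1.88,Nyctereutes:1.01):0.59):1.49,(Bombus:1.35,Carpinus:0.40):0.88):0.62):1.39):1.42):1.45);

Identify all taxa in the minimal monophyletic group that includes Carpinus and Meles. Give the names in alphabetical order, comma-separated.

Tracing Carpinus: it sits inside (Bombus,Carpinus).
Tracing Meles: it sits inside (Ursus,Meles).
The smallest clade enclosing both is ((Ursus,Meles),(Pinus,((Betula,(Musca,Nyctereutes)),(Bombus,Carpinus)))); the answer is its 8 terminal taxa in alphabetical order.

Betula, Bombus, Carpinus, Meles, Musca, Nyctereutes, Pinus, Ursus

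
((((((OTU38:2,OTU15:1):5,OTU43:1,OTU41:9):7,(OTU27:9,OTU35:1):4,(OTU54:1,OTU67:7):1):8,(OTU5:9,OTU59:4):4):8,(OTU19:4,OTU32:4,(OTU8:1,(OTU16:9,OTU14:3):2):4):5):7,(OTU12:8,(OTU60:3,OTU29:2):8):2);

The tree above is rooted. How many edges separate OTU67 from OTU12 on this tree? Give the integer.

The MRCA of OTU67 and OTU12 is the root of the tree.
From OTU67 up to that node: 5 branches. From OTU12 up to the same node: 2 branches. Total: 5 + 2 = 7.

7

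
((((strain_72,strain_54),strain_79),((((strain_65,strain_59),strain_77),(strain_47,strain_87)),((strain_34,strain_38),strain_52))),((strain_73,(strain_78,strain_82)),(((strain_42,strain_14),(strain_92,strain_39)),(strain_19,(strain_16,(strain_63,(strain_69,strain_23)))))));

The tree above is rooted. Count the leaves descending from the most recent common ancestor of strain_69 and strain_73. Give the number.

12

The MRCA of strain_69 and strain_73 is the node subtending ((strain_73,(strain_78,strain_82)),(((strain_42,strain_14),(strain_92,strain_39)),(strain_19,(strain_16,(strain_63,(strain_69,strain_23)))))).
That clade contains 12 terminal taxa: strain_14, strain_16, strain_19, strain_23, strain_39, strain_42, strain_63, strain_69, strain_73, strain_78, strain_82, strain_92.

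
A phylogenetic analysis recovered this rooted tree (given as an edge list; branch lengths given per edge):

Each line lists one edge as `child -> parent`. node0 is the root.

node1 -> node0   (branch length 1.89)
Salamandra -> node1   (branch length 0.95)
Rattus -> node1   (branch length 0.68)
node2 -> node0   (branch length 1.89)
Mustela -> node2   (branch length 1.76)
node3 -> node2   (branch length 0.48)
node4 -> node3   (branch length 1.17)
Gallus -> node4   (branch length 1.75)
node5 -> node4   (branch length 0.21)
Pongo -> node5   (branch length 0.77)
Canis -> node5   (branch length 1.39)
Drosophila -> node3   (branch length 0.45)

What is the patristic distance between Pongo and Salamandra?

7.36

The path runs Pongo → … → MRCA → … → Salamandra; the MRCA is the root of the tree.
Branch lengths along that path: 0.77 + 0.21 + 1.17 + 0.48 + 1.89 + 1.89 + 0.95 = 7.36.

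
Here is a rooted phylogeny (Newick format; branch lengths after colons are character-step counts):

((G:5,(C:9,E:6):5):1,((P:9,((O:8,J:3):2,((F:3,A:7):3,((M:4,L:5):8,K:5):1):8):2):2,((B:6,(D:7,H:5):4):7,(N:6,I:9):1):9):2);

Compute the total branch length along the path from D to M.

52

The path runs D → … → MRCA → … → M; the MRCA is the node subtending ((P,((O,J),((F,A),((M,L),K)))),((B,(D,H)),(N,I))).
Branch lengths along that path: 7 + 4 + 7 + 9 + 2 + 2 + 8 + 1 + 8 + 4 = 52.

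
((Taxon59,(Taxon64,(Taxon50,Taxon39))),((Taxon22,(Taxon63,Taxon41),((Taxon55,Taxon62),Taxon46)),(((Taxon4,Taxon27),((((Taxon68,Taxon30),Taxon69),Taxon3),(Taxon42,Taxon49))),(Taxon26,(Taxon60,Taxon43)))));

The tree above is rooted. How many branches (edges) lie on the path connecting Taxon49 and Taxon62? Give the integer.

9

The MRCA of Taxon49 and Taxon62 is the node subtending ((Taxon22,(Taxon63,Taxon41),((Taxon55,Taxon62),Taxon46)),(((Taxon4,Taxon27),((((Taxon68,Taxon30),Taxon69),Taxon3),(Taxon42,Taxon49))),(Taxon26,(Taxon60,Taxon43)))).
From Taxon49 up to that node: 5 branches. From Taxon62 up to the same node: 4 branches. Total: 5 + 4 = 9.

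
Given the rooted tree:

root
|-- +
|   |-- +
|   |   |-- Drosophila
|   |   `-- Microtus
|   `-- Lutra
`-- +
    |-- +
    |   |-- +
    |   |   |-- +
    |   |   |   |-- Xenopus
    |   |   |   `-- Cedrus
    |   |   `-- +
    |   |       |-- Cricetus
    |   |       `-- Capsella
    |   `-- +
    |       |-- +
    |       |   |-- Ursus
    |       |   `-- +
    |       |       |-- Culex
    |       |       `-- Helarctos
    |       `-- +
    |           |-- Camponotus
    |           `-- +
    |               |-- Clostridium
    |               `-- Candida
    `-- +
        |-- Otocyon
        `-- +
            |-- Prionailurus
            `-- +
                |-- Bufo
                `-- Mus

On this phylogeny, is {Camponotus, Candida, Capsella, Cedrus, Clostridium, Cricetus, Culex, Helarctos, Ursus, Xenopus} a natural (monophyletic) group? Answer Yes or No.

Yes

The most recent common ancestor of these taxa subtends (((Xenopus,Cedrus),(Cricetus,Capsella)),((Ursus,(Culex,Helarctos)),(Camponotus,(Clostridium,Candida)))).
That clade has exactly 10 tips — every listed taxon and nothing else — so the group is monophyletic.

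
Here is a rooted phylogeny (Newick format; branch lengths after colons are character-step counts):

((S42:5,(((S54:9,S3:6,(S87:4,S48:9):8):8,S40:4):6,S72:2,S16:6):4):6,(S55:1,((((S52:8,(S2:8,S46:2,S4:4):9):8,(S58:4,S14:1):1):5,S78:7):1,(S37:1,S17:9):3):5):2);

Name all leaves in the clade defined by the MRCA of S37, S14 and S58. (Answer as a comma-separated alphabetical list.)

S14, S17, S2, S37, S4, S46, S52, S58, S78

Tracing S37: it sits inside (S37,S17).
Tracing S14: it sits inside (S58,S14).
Tracing S58: it sits inside (S58,S14).
The smallest clade enclosing all 3 is ((((S52,(S2,S46,S4)),(S58,S14)),S78),(S37,S17)); the answer is its 9 terminal taxa in alphabetical order.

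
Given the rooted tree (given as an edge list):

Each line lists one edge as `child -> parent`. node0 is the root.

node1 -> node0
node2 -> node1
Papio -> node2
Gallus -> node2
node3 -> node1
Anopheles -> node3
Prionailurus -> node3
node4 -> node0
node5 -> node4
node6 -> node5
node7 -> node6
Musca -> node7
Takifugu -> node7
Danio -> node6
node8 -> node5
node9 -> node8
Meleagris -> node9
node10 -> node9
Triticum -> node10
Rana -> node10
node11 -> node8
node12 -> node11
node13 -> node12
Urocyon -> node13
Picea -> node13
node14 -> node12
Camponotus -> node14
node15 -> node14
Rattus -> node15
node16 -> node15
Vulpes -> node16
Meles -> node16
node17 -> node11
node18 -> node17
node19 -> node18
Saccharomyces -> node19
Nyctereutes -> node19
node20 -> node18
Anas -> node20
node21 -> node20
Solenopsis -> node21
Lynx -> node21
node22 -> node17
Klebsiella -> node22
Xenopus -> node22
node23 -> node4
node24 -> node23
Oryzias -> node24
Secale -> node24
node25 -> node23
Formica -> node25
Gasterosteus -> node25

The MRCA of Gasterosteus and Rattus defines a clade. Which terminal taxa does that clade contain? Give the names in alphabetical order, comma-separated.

Anas, Camponotus, Danio, Formica, Gasterosteus, Klebsiella, Lynx, Meleagris, Meles, Musca, Nyctereutes, Oryzias, Picea, Rana, Rattus, Saccharomyces, Secale, Solenopsis, Takifugu, Triticum, Urocyon, Vulpes, Xenopus

Tracing Gasterosteus: it sits inside (Formica,Gasterosteus).
Tracing Rattus: it sits inside (Rattus,(Vulpes,Meles)).
The smallest clade enclosing both is ((((Musca,Takifugu),Danio),((Meleagris,(Triticum,Rana)),(((Urocyon,Picea),(Camponotus,(Rattus,(Vulpes,Meles)))),(((Saccharomyces,Nyctereutes),(Anas,(Solenopsis,Lynx))),(Klebsiella,Xenopus))))),((Oryzias,Secale),(Formica,Gasterosteus))); the answer is its 23 terminal taxa in alphabetical order.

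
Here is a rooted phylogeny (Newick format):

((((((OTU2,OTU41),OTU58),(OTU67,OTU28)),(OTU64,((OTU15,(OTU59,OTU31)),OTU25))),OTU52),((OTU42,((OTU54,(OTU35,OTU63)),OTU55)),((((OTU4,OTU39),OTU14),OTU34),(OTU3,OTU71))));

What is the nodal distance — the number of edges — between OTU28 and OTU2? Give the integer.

The MRCA of OTU28 and OTU2 is the node subtending (((OTU2,OTU41),OTU58),(OTU67,OTU28)).
From OTU28 up to that node: 2 branches. From OTU2 up to the same node: 3 branches. Total: 2 + 3 = 5.

5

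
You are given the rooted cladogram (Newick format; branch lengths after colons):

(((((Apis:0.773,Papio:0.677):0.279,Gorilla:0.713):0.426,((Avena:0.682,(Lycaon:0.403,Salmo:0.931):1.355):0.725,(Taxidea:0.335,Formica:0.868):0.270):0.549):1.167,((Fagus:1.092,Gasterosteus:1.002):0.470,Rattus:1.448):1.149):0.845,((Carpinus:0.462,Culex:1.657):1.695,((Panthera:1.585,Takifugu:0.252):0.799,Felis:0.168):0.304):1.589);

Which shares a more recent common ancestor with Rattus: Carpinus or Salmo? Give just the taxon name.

The MRCA of Rattus and Salmo subtends ((((Apis,Papio),Gorilla),((Avena,(Lycaon,Salmo)),(Taxidea,Formica))),((Fagus,Gasterosteus),Rattus)) (11 taxa).
The MRCA of Rattus and Carpinus is the root, subtending the entire tree (16 taxa).
The first is nested inside the second, so Rattus shares a more recent common ancestor with Salmo.

Salmo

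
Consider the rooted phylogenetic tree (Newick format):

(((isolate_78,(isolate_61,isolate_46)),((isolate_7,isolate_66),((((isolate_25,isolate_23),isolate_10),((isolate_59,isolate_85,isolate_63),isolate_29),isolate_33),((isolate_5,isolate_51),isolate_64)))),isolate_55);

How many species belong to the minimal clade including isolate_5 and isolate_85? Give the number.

11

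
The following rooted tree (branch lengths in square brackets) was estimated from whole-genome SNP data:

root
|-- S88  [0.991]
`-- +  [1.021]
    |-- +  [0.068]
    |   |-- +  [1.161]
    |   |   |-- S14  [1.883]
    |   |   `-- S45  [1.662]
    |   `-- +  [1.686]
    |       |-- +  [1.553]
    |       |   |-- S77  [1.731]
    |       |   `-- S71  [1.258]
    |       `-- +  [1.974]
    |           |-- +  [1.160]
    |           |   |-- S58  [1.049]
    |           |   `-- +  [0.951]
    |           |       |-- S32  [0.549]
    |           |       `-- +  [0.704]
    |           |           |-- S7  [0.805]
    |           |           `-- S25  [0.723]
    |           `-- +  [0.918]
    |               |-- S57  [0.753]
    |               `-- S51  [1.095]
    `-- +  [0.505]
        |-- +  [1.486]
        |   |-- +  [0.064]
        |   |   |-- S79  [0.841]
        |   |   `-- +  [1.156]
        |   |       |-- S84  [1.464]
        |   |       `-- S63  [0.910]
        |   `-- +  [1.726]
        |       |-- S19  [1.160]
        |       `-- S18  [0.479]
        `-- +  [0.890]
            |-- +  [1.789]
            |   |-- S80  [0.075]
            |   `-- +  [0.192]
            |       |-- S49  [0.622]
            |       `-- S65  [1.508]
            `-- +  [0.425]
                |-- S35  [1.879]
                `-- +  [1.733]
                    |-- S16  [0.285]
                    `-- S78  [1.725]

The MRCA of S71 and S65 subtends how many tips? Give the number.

21

The MRCA of S71 and S65 is the node subtending (((S14,S45),((S77,S71),((S58,(S32,(S7,S25))),(S57,S51)))),(((S79,(S84,S63)),(S19,S18)),((S80,(S49,S65)),(S35,(S16,S78))))).
That clade contains 21 terminal taxa: S14, S16, S18, S19, S25, S32, S35, S45, S49, S51, S57, S58, S63, S65, S7, S71, S77, S78, S79, S80, S84.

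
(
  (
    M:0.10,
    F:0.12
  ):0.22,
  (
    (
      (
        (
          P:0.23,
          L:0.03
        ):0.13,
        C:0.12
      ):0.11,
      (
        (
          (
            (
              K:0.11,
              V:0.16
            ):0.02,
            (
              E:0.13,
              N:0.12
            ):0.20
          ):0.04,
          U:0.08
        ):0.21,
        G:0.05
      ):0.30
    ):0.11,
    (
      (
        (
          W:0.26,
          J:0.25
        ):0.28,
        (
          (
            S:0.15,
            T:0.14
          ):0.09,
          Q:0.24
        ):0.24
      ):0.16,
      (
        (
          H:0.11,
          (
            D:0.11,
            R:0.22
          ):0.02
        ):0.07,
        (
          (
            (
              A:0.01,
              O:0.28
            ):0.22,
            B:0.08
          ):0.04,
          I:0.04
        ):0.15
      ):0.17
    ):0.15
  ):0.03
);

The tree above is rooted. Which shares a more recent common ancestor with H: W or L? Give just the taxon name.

The MRCA of H and W subtends (((W,J),((S,T),Q)),((H,(D,R)),(((A,O),B),I))) (12 taxa).
The MRCA of H and L subtends ((((P,L),C),((((K,V),(E,N)),U),G)),(((W,J),((S,T),Q)),((H,(D,R)),(((A,O),B),I)))) (21 taxa).
The first is nested inside the second, so H shares a more recent common ancestor with W.

W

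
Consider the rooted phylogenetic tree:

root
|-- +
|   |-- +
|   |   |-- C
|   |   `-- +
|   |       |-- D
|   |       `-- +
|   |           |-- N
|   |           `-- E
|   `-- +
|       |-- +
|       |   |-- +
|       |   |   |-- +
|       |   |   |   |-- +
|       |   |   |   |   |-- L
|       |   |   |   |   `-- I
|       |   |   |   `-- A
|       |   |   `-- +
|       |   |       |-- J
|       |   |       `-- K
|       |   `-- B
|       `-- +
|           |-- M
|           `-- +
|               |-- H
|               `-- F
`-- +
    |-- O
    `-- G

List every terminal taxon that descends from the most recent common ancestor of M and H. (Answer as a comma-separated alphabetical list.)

F, H, M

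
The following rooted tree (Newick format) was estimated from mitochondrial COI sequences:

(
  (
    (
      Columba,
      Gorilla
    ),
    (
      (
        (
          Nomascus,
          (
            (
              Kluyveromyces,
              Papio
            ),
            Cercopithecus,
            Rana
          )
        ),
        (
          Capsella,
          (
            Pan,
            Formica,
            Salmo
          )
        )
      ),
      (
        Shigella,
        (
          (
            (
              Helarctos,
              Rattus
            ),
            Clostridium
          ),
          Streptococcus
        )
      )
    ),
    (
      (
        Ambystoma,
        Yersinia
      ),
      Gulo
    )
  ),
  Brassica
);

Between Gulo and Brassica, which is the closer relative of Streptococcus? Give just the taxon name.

Gulo

The MRCA of Streptococcus and Gulo subtends ((Columba,Gorilla),(((Nomascus,((Kluyveromyces,Papio),Cercopithecus,Rana)),(Capsella,(Pan,Formica,Salmo))),(Shigella,(((Helarctos,Rattus),Clostridium),Streptococcus))),((Ambystoma,Yersinia),Gulo)) (19 taxa).
The MRCA of Streptococcus and Brassica is the root, subtending the entire tree (20 taxa).
The first is nested inside the second, so Streptococcus shares a more recent common ancestor with Gulo.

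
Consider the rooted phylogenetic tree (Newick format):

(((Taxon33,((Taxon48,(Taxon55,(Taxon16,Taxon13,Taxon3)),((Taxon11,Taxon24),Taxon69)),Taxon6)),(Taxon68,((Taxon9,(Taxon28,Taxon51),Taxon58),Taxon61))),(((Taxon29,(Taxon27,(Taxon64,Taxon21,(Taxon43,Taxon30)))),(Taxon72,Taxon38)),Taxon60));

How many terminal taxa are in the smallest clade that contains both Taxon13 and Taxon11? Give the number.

8

The MRCA of Taxon13 and Taxon11 is the node subtending (Taxon48,(Taxon55,(Taxon16,Taxon13,Taxon3)),((Taxon11,Taxon24),Taxon69)).
That clade contains 8 terminal taxa: Taxon11, Taxon13, Taxon16, Taxon24, Taxon3, Taxon48, Taxon55, Taxon69.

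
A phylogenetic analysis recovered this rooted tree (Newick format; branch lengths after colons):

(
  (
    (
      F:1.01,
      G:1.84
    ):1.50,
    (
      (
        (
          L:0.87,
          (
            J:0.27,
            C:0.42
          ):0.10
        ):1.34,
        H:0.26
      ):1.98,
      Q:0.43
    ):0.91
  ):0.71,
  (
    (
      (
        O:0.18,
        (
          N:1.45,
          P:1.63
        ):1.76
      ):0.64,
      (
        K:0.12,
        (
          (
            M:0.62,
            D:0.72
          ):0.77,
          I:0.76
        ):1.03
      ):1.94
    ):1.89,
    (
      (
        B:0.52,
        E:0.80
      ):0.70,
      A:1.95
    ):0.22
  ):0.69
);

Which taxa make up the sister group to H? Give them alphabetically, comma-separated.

C, J, L

H attaches to the tree at the node subtending ((L,(J,C)),H).
The other lineage descending from that same node — the sister group — is (L,(J,C)); its 3 tips in alphabetical order are the answer.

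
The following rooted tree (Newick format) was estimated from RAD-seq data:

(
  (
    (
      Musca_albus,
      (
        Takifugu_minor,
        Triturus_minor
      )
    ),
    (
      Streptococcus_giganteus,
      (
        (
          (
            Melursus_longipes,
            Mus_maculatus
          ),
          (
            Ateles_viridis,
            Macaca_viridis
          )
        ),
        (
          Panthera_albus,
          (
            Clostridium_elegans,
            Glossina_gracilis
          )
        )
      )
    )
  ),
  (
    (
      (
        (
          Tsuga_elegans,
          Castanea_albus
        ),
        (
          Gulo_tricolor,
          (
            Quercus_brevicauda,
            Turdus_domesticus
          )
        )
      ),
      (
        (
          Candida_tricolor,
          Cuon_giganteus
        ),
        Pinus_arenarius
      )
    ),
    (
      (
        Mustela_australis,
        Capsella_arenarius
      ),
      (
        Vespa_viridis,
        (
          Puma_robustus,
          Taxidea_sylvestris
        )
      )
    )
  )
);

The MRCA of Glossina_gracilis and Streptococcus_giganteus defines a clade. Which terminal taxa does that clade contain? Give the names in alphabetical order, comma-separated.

Ateles_viridis, Clostridium_elegans, Glossina_gracilis, Macaca_viridis, Melursus_longipes, Mus_maculatus, Panthera_albus, Streptococcus_giganteus

Tracing Glossina_gracilis: it sits inside (Clostridium_elegans,Glossina_gracilis).
Tracing Streptococcus_giganteus: it sits inside (Streptococcus_giganteus,(((Melursus_longipes,Mus_maculatus),(Ateles_viridis,Macaca_viridis)),(Panthera_albus,(Clostridium_elegans,Glossina_gracilis)))).
The smallest clade enclosing both is (Streptococcus_giganteus,(((Melursus_longipes,Mus_maculatus),(Ateles_viridis,Macaca_viridis)),(Panthera_albus,(Clostridium_elegans,Glossina_gracilis)))); the answer is its 8 terminal taxa in alphabetical order.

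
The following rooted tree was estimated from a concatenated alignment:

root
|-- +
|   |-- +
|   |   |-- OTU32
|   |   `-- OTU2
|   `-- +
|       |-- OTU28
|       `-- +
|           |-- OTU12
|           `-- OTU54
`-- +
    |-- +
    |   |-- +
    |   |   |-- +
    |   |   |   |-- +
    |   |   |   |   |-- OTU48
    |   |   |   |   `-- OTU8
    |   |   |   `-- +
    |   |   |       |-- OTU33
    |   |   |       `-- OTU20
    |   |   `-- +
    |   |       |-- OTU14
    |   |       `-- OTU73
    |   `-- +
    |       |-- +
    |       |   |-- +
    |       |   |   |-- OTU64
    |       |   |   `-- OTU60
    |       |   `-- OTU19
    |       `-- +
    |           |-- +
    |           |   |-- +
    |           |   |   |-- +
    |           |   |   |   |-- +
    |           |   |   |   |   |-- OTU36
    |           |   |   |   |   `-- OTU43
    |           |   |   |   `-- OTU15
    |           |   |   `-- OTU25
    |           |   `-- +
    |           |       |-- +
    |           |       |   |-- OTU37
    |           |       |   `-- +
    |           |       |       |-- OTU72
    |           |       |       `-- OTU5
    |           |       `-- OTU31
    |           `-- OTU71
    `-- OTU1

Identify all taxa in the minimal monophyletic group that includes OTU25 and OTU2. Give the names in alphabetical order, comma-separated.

OTU1, OTU12, OTU14, OTU15, OTU19, OTU2, OTU20, OTU25, OTU28, OTU31, OTU32, OTU33, OTU36, OTU37, OTU43, OTU48, OTU5, OTU54, OTU60, OTU64, OTU71, OTU72, OTU73, OTU8

Tracing OTU25: it sits inside (((OTU36,OTU43),OTU15),OTU25).
Tracing OTU2: it sits inside (OTU32,OTU2).
The smallest clade enclosing both is the whole tree (their MRCA is the root), so the answer is all 24 tips in alphabetical order.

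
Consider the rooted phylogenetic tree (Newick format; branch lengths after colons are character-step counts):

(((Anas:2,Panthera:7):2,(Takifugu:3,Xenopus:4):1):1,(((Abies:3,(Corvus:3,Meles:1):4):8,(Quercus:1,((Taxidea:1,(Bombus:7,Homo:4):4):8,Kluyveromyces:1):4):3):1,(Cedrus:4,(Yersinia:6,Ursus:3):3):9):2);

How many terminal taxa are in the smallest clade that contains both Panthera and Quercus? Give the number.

15

The MRCA of Panthera and Quercus is the root, so the clade is the entire tree.
That clade contains 15 terminal taxa: Abies, Anas, Bombus, Cedrus, Corvus, Homo, Kluyveromyces, Meles, Panthera, Quercus, Takifugu, Taxidea, Ursus, Xenopus, Yersinia.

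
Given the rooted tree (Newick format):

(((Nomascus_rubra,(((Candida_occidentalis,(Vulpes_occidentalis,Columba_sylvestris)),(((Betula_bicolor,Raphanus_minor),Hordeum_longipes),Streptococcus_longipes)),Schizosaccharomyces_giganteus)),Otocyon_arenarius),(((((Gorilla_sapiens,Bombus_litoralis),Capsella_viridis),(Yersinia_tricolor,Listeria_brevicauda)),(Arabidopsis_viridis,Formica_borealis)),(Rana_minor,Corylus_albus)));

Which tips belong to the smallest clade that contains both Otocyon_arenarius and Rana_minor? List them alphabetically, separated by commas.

Arabidopsis_viridis, Betula_bicolor, Bombus_litoralis, Candida_occidentalis, Capsella_viridis, Columba_sylvestris, Corylus_albus, Formica_borealis, Gorilla_sapiens, Hordeum_longipes, Listeria_brevicauda, Nomascus_rubra, Otocyon_arenarius, Rana_minor, Raphanus_minor, Schizosaccharomyces_giganteus, Streptococcus_longipes, Vulpes_occidentalis, Yersinia_tricolor

Tracing Otocyon_arenarius: it sits inside ((Nomascus_rubra,(((Candida_occidentalis,(Vulpes_occidentalis,Columba_sylvestris)),(((Betula_bicolor,Raphanus_minor),Hordeum_longipes),Streptococcus_longipes)),Schizosaccharomyces_giganteus)),Otocyon_arenarius).
Tracing Rana_minor: it sits inside (Rana_minor,Corylus_albus).
The smallest clade enclosing both is the whole tree (their MRCA is the root), so the answer is all 19 tips in alphabetical order.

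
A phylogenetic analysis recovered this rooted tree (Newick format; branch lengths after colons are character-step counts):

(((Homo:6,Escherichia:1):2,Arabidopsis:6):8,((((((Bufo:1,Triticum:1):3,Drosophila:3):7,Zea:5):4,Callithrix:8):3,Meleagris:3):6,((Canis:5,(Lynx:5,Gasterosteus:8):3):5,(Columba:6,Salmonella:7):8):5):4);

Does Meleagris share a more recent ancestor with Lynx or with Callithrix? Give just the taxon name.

Callithrix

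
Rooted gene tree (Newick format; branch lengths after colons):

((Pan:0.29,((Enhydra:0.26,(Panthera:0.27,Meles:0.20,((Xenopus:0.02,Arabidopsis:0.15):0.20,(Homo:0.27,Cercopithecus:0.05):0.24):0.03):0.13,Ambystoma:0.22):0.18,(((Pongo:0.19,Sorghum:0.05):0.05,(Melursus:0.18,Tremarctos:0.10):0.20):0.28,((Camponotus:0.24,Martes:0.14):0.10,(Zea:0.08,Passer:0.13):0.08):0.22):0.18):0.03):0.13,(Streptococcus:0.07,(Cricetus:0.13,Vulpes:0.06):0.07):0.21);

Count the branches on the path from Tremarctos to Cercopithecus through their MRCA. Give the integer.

The MRCA of Tremarctos and Cercopithecus is the node subtending ((Enhydra,(Panthera,Meles,((Xenopus,Arabidopsis),(Homo,Cercopithecus))),Ambystoma),(((Pongo,Sorghum),(Melursus,Tremarctos)),((Camponotus,Martes),(Zea,Passer)))).
From Tremarctos up to that node: 4 branches. From Cercopithecus up to the same node: 5 branches. Total: 4 + 5 = 9.

9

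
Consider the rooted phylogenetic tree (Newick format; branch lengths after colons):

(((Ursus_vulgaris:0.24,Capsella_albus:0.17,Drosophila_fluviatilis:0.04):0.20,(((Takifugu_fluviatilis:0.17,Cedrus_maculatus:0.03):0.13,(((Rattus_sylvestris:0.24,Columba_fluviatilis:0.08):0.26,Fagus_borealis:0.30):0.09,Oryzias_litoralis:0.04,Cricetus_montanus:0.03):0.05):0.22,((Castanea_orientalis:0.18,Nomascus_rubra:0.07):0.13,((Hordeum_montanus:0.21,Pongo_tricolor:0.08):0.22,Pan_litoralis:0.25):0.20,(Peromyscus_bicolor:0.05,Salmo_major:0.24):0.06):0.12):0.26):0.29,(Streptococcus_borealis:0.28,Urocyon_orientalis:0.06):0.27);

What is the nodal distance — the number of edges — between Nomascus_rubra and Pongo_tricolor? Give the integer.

The MRCA of Nomascus_rubra and Pongo_tricolor is the node subtending ((Castanea_orientalis,Nomascus_rubra),((Hordeum_montanus,Pongo_tricolor),Pan_litoralis),(Peromyscus_bicolor,Salmo_major)).
From Nomascus_rubra up to that node: 2 branches. From Pongo_tricolor up to the same node: 3 branches. Total: 2 + 3 = 5.

5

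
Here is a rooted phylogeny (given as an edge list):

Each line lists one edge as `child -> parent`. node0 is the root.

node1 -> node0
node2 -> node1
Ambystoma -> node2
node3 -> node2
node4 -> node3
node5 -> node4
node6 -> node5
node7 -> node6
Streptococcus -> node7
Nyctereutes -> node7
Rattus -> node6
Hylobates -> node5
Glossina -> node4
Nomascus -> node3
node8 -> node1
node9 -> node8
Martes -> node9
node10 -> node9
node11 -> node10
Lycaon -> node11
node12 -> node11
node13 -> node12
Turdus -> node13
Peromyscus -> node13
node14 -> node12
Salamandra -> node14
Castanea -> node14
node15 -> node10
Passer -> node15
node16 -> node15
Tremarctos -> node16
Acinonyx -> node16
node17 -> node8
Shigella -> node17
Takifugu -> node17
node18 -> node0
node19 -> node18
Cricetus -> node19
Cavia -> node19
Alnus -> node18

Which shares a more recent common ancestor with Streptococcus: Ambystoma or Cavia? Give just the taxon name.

Ambystoma

The MRCA of Streptococcus and Ambystoma subtends (Ambystoma,(((((Streptococcus,Nyctereutes),Rattus),Hylobates),Glossina),Nomascus)) (7 taxa).
The MRCA of Streptococcus and Cavia is the root, subtending the entire tree (21 taxa).
The first is nested inside the second, so Streptococcus shares a more recent common ancestor with Ambystoma.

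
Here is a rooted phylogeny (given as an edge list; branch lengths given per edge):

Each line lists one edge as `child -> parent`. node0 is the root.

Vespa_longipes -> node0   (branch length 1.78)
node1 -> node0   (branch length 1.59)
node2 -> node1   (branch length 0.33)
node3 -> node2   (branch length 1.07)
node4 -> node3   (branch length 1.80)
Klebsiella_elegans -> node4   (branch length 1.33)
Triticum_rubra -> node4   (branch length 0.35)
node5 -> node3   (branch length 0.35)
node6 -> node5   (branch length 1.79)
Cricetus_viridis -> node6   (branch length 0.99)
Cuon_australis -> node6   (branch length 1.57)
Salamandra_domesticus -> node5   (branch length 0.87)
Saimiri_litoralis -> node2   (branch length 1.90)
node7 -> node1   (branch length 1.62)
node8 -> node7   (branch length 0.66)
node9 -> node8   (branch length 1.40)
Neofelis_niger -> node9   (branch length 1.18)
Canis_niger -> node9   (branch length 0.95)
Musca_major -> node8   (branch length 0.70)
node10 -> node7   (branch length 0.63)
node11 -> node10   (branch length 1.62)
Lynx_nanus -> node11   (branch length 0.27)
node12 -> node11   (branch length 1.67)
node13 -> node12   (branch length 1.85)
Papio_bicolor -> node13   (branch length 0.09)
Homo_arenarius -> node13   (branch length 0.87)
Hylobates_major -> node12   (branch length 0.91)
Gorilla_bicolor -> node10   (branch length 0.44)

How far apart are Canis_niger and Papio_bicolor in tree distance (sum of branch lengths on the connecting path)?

The path runs Canis_niger → … → MRCA → … → Papio_bicolor; the MRCA is the node subtending (((Neofelis_niger,Canis_niger),Musca_major),((Lynx_nanus,((Papio_bicolor,Homo_arenarius),Hylobates_major)),Gorilla_bicolor)).
Branch lengths along that path: 0.95 + 1.40 + 0.66 + 0.63 + 1.62 + 1.67 + 1.85 + 0.09 = 8.87.

8.87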